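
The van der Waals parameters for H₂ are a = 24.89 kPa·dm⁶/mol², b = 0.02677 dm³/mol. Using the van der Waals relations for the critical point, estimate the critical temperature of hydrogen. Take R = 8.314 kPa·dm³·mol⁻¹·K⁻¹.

For a van der Waals gas, T_c = 8a/(27Rb).
T_c = 8×24.89/(27×8.314×0.02677) = 199.12/6.0093 = 33.14 K

T_c ≈ 33.14 K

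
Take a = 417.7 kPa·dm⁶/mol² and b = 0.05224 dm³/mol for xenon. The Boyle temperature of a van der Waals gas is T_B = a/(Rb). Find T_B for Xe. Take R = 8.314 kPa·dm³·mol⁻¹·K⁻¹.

For a van der Waals gas the second virial coefficient B₂ = b − a/(RT) vanishes at T_B = a/(Rb).
T_B = 417.7/(8.314×0.05224) = 417.7/0.43432 = 961.7 K

T_B ≈ 961.7 K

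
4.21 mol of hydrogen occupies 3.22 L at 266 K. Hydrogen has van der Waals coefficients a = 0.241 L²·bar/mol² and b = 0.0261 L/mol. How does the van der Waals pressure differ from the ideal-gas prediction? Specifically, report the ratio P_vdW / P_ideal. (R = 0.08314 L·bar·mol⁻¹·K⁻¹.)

Ideal: P_ideal = nRT/V = (4.21)(0.08314)(266)/3.22 = 28.9146 bar
vdW: P = nRT/(V − nb) − a n²/V² = 93.1052/3.11012 − 4.27151/10.3684 = 29.9362 − 0.411974 = 29.5242 bar
Ratio = 29.5242/28.9146 = 1.021

P_vdW / P_ideal ≈ 1.021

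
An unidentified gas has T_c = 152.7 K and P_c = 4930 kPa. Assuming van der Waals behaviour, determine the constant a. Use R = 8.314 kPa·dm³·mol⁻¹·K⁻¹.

a ≈ 137.9 kPa·dm⁶/mol²

From T_c = 8a/(27Rb) and P_c = a/(27b²): a = 27 R² T_c²/(64 P_c).
a = 27×(8.314)²×(152.7)²/(64×4930) = 43517294/315520 = 137.9 kPa·dm⁶/mol²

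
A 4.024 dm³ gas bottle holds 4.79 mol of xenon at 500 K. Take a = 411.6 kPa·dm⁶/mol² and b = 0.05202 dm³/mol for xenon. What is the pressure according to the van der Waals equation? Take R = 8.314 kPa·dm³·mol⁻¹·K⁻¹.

P ≈ 4692 kPa

P = nRT/(V − nb) − a n²/V²
nRT/(V − nb) = (4.79)(8.314)(500)/(4.024 − 4.79×0.05202) = 19912/3.7748 = 5275.0 kPa
a n²/V² = (411.6)(4.79)²/(4.024)² = 583.22 kPa
P = 5275.0 − 583.22 = 4692 kPa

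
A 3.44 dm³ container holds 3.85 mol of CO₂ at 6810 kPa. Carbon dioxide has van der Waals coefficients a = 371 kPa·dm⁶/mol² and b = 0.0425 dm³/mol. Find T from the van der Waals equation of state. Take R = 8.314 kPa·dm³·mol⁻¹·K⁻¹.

T = (P + a n²/V²)(V − nb)/(nR)
P + a n²/V² = 6810 + (371)(3.85)²/(3.44)² = 7274.7 kPa
V − nb = 3.44 − (3.85)(0.0425) = 3.2764 dm³
T = (7274.7)(3.2764)/((3.85)(8.314)) = 744.6 K

T ≈ 744.6 K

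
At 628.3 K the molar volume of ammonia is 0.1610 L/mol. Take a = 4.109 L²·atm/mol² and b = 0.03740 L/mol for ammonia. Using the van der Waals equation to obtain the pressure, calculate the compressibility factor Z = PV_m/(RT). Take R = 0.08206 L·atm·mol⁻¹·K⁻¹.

Z ≈ 0.8076

P = RT/(V_m − b) − a/V_m² = (0.08206)(628.3)/(0.1610 − 0.03740) − 4.109/(0.1610)²
  = 51.558/0.12360 − 158.52 = 417.14 − 158.52 = 258.62 atm
Z = PV_m/(RT) = (258.62)(0.1610)/((0.08206)(628.3)) = 41.638/51.558 = 0.8076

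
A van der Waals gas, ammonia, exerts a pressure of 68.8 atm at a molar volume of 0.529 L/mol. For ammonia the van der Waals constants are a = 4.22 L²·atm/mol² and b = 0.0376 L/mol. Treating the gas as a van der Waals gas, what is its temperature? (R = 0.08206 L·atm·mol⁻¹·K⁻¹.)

T ≈ 502.3 K

T = (P + a/V_m²)(V_m − b)/R
P + a/V_m² = 68.8 + 4.22/(0.529)² = 83.880 atm
V_m − b = 0.529 − 0.0376 = 0.49140 L/mol
T = (83.880)(0.49140)/0.08206 = 502.3 K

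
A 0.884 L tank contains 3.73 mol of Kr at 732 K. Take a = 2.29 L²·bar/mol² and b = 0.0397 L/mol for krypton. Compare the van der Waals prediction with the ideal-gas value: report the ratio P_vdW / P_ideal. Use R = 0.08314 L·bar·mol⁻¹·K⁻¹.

P_vdW / P_ideal ≈ 1.042

Ideal: P_ideal = nRT/V = (3.73)(0.08314)(732)/0.884 = 256.790 bar
vdW: P = nRT/(V − nb) − a n²/V² = 227.002/0.735919 − 31.8605/0.781456 = 308.461 − 40.7707 = 267.690 bar
Ratio = 267.690/256.790 = 1.042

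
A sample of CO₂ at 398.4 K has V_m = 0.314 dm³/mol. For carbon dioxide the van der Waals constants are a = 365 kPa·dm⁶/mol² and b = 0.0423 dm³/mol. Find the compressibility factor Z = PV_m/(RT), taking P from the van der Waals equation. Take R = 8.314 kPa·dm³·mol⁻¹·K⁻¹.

Z ≈ 0.8047

P = RT/(V_m − b) − a/V_m² = (8.314)(398.4)/(0.314 − 0.0423) − 365/(0.314)²
  = 3312.3/0.27170 − 3702.0 = 12191 − 3702.0 = 8489 kPa
Z = PV_m/(RT) = (8489)(0.314)/((8.314)(398.4)) = 2665.5/3312.3 = 0.8047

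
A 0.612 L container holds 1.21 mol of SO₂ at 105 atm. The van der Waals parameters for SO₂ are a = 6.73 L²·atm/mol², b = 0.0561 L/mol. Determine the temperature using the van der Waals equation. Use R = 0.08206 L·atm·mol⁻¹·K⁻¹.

T ≈ 719.6 K

T = (P + a n²/V²)(V − nb)/(nR)
P + a n²/V² = 105 + (6.73)(1.21)²/(0.612)² = 131.31 atm
V − nb = 0.612 − (1.21)(0.0561) = 0.54412 L
T = (131.31)(0.54412)/((1.21)(0.08206)) = 719.6 K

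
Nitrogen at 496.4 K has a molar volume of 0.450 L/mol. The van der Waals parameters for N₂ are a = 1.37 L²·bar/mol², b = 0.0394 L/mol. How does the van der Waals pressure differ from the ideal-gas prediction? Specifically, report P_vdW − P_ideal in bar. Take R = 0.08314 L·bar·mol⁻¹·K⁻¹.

ΔP ≈ 2.04 bar

Ideal: P_ideal = RT/V_m = (0.08314)(496.4)/0.450 = 91.7127 bar
vdW: P = RT/(V_m − b) − a/V_m² = 41.2707/0.410600 − 1.37/0.202500 = 100.513 − 6.76543 = 93.748 bar
ΔP = 93.748 − 91.7127 = 2.04 bar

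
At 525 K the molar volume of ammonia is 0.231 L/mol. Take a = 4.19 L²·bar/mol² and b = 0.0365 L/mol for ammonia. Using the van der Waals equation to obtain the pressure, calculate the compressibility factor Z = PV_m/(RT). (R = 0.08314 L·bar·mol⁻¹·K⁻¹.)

Z ≈ 0.7721

P = RT/(V_m − b) − a/V_m² = (0.08314)(525)/(0.231 − 0.0365) − 4.19/(0.231)²
  = 43.649/0.19450 − 78.522 = 224.42 − 78.522 = 145.90 bar
Z = PV_m/(RT) = (145.90)(0.231)/((0.08314)(525)) = 33.703/43.649 = 0.7721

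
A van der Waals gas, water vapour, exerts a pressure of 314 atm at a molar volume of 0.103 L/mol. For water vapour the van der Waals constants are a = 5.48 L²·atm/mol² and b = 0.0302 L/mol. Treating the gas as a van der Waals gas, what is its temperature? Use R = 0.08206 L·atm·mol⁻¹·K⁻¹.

T = (P + a/V_m²)(V_m − b)/R
P + a/V_m² = 314 + 5.48/(0.103)² = 830.54 atm
V_m − b = 0.103 − 0.0302 = 0.072800 L/mol
T = (830.54)(0.072800)/0.08206 = 736.8 K

T ≈ 736.8 K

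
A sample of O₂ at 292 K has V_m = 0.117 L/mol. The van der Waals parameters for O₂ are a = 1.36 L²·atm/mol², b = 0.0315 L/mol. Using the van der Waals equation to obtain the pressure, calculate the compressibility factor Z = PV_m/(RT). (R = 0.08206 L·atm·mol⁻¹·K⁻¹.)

Z ≈ 0.8833

P = RT/(V_m − b) − a/V_m² = (0.08206)(292)/(0.117 − 0.0315) − 1.36/(0.117)²
  = 23.962/0.085500 − 99.350 = 280.26 − 99.350 = 180.91 atm
Z = PV_m/(RT) = (180.91)(0.117)/((0.08206)(292)) = 21.166/23.962 = 0.8833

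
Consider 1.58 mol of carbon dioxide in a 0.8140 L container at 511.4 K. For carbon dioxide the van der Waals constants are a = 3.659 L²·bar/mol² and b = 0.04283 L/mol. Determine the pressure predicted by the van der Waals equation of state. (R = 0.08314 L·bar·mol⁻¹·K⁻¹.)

P ≈ 76.23 bar

P = nRT/(V − nb) − a n²/V²
nRT/(V − nb) = (1.58)(0.08314)(511.4)/(0.8140 − 1.58×0.04283) = 67.178/0.74633 = 90.011 bar
a n²/V² = (3.659)(1.58)²/(0.8140)² = 13.786 bar
P = 90.011 − 13.786 = 76.23 bar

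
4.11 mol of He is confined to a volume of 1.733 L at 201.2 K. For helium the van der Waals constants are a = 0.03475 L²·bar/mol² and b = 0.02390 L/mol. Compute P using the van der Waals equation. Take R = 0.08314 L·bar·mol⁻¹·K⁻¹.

P = nRT/(V − nb) − a n²/V²
nRT/(V − nb) = (4.11)(0.08314)(201.2)/(1.733 − 4.11×0.02390) = 68.751/1.6348 = 42.055 bar
a n²/V² = (0.03475)(4.11)²/(1.733)² = 0.19545 bar
P = 42.055 − 0.19545 = 41.86 bar

P ≈ 41.86 bar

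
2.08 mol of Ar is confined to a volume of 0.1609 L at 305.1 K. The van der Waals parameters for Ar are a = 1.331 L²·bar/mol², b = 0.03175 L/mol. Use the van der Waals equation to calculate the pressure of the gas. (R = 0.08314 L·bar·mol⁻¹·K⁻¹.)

P = nRT/(V − nb) − a n²/V²
nRT/(V − nb) = (2.08)(0.08314)(305.1)/(0.1609 − 2.08×0.03175) = 52.761/0.094860 = 556.20 bar
a n²/V² = (1.331)(2.08)²/(0.1609)² = 222.43 bar
P = 556.20 − 222.43 = 333.8 bar

P ≈ 333.8 bar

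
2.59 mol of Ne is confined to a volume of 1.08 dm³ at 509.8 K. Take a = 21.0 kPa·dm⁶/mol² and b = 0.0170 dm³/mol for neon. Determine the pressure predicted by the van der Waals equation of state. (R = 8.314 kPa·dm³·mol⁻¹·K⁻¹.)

P = nRT/(V − nb) − a n²/V²
nRT/(V − nb) = (2.59)(8.314)(509.8)/(1.08 − 2.59×0.0170) = 10978/1.0360 = 10597 kPa
a n²/V² = (21.0)(2.59)²/(1.08)² = 120.77 kPa
P = 10597 − 120.77 = 10476 kPa

P ≈ 10476 kPa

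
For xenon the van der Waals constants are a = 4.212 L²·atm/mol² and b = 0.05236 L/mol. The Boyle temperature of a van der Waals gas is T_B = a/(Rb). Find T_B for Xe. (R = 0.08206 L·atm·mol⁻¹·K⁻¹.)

T_B ≈ 980.3 K

For a van der Waals gas the second virial coefficient B₂ = b − a/(RT) vanishes at T_B = a/(Rb).
T_B = 4.212/(0.08206×0.05236) = 4.212/0.0042967 = 980.3 K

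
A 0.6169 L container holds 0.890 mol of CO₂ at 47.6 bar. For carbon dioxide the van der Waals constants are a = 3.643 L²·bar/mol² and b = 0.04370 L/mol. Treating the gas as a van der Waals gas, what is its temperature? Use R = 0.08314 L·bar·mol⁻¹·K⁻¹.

T ≈ 431.1 K

T = (P + a n²/V²)(V − nb)/(nR)
P + a n²/V² = 47.6 + (3.643)(0.890)²/(0.6169)² = 55.182 bar
V − nb = 0.6169 − (0.890)(0.04370) = 0.57801 L
T = (55.182)(0.57801)/((0.890)(0.08314)) = 431.1 K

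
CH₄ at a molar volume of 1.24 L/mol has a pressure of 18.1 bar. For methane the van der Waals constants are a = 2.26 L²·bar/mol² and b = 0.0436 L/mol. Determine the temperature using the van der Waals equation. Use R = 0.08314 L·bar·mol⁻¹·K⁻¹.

T ≈ 281.6 K

T = (P + a/V_m²)(V_m − b)/R
P + a/V_m² = 18.1 + 2.26/(1.24)² = 19.570 bar
V_m − b = 1.24 − 0.0436 = 1.1964 L/mol
T = (19.570)(1.1964)/0.08314 = 281.6 K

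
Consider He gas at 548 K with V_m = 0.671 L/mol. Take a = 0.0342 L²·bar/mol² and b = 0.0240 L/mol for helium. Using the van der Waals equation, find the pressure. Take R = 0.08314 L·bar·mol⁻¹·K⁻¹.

P = RT/(V_m − b) − a/V_m²
RT/(V_m − b) = (0.08314)(548)/(0.671 − 0.0240) = 45.561/0.64700 = 70.419 bar
a/V_m² = 0.0342/(0.671)² = 0.075959 bar
P = 70.419 − 0.075959 = 70.34 bar

P ≈ 70.34 bar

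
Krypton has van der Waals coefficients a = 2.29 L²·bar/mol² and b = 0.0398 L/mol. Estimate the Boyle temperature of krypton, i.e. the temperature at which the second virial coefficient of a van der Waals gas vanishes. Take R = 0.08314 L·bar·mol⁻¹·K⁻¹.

T_B ≈ 692.1 K

For a van der Waals gas the second virial coefficient B₂ = b − a/(RT) vanishes at T_B = a/(Rb).
T_B = 2.29/(0.08314×0.0398) = 2.29/0.0033090 = 692.1 K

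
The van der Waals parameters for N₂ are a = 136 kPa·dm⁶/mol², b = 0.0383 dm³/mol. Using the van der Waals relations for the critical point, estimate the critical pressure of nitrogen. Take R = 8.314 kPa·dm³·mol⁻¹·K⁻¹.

P_c ≈ 3434 kPa

For a van der Waals gas, P_c = a/(27b²).
P_c = 136/(27×(0.0383)²) = 136/0.039606 = 3434 kPa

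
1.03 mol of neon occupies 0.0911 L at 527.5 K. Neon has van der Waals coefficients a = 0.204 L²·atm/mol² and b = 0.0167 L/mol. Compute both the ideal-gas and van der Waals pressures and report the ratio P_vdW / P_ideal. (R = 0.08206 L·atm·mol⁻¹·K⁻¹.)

P_vdW / P_ideal ≈ 1.179

Ideal: P_ideal = nRT/V = (1.03)(0.08206)(527.5)/0.0911 = 489.410 atm
vdW: P = nRT/(V − nb) − a n²/V² = 44.5852/0.0738990 − 0.216424/0.00829921 = 603.326 − 26.0777 = 577.248 atm
Ratio = 577.248/489.410 = 1.179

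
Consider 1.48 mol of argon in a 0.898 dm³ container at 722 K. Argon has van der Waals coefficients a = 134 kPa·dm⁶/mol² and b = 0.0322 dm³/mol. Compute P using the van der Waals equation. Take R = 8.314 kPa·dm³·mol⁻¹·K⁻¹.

P ≈ 10084 kPa

P = nRT/(V − nb) − a n²/V²
nRT/(V − nb) = (1.48)(8.314)(722)/(0.898 − 1.48×0.0322) = 8884.0/0.85034 = 10448 kPa
a n²/V² = (134)(1.48)²/(0.898)² = 363.98 kPa
P = 10448 − 363.98 = 10084 kPa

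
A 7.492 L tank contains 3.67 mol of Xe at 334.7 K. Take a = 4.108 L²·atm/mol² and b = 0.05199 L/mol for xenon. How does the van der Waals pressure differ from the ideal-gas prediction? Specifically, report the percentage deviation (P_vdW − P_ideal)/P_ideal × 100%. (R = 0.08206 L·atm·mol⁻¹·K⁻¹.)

-4.71 %

Ideal: P_ideal = nRT/V = (3.67)(0.08206)(334.7)/7.492 = 13.4541 atm
vdW: P = nRT/(V − nb) − a n²/V² = 100.798/7.30120 − 55.3302/56.1301 = 13.8057 − 0.985749 = 12.8200 atm
% deviation = (12.8200 − 13.4541)/13.4541 × 100% = -4.71%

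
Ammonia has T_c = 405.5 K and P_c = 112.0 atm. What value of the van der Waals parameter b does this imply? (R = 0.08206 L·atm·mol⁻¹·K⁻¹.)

b ≈ 0.03714 L/mol

From T_c = 8a/(27Rb) and P_c = a/(27b²): b = R T_c/(8 P_c).
b = (0.08206)(405.5)/(8×112.0) = 33.275/896.00 = 0.03714 L/mol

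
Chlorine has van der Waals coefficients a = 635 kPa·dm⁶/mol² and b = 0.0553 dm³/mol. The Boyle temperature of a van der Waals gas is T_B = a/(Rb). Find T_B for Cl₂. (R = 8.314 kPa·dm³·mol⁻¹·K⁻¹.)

For a van der Waals gas the second virial coefficient B₂ = b − a/(RT) vanishes at T_B = a/(Rb).
T_B = 635/(8.314×0.0553) = 635/0.45976 = 1381 K

T_B ≈ 1381 K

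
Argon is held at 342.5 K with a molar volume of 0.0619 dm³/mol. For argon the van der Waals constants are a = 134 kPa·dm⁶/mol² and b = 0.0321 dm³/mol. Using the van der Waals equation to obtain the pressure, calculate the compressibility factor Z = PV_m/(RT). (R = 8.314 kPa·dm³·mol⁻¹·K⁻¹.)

Z ≈ 1.317

P = RT/(V_m − b) − a/V_m² = (8.314)(342.5)/(0.0619 − 0.0321) − 134/(0.0619)²
  = 2847.5/0.029800 − 34972 = 95554 − 34972 = 60582 kPa
Z = PV_m/(RT) = (60582)(0.0619)/((8.314)(342.5)) = 3750.0/2847.5 = 1.317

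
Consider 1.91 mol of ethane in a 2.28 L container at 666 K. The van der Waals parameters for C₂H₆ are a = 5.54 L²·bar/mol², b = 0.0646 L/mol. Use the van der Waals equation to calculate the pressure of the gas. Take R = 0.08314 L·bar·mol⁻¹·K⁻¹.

P ≈ 45.15 bar

P = nRT/(V − nb) − a n²/V²
nRT/(V − nb) = (1.91)(0.08314)(666)/(2.28 − 1.91×0.0646) = 105.76/2.1566 = 49.040 bar
a n²/V² = (5.54)(1.91)²/(2.28)² = 3.8878 bar
P = 49.040 − 3.8878 = 45.15 bar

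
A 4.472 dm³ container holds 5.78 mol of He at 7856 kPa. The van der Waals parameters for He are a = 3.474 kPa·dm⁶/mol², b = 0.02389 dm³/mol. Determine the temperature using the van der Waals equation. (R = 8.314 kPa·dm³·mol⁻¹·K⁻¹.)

T ≈ 709.0 K

T = (P + a n²/V²)(V − nb)/(nR)
P + a n²/V² = 7856 + (3.474)(5.78)²/(4.472)² = 7861.8 kPa
V − nb = 4.472 − (5.78)(0.02389) = 4.3339 dm³
T = (7861.8)(4.3339)/((5.78)(8.314)) = 709.0 K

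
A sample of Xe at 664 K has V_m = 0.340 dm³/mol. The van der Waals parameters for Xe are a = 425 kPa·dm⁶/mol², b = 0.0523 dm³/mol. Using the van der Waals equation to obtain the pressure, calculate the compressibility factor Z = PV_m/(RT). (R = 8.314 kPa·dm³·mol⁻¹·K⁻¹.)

Z ≈ 0.9554

P = RT/(V_m − b) − a/V_m² = (8.314)(664)/(0.340 − 0.0523) − 425/(0.340)²
  = 5520.5/0.28770 − 3676.5 = 19188 − 3676.5 = 15512 kPa
Z = PV_m/(RT) = (15512)(0.340)/((8.314)(664)) = 5274.1/5520.5 = 0.9554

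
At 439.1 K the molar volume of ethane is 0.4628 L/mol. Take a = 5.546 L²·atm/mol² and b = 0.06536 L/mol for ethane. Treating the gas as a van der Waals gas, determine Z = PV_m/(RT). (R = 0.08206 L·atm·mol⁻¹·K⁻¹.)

Z ≈ 0.8319

P = RT/(V_m − b) − a/V_m² = (0.08206)(439.1)/(0.4628 − 0.06536) − 5.546/(0.4628)²
  = 36.033/0.39744 − 25.894 = 90.663 − 25.894 = 64.769 atm
Z = PV_m/(RT) = (64.769)(0.4628)/((0.08206)(439.1)) = 29.975/36.033 = 0.8319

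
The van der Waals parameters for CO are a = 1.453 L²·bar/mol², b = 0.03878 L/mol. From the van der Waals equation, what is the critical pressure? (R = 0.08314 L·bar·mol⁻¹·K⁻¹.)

For a van der Waals gas, P_c = a/(27b²).
P_c = 1.453/(27×(0.03878)²) = 1.453/0.040605 = 35.78 bar

P_c ≈ 35.78 bar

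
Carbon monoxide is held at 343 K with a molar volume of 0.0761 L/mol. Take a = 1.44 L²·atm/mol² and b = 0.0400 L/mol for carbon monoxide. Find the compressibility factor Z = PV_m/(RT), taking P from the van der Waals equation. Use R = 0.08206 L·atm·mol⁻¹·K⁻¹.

P = RT/(V_m − b) − a/V_m² = (0.08206)(343)/(0.0761 − 0.0400) − 1.44/(0.0761)²
  = 28.147/0.036100 − 248.65 = 779.70 − 248.65 = 531.05 atm
Z = PV_m/(RT) = (531.05)(0.0761)/((0.08206)(343)) = 40.413/28.147 = 1.436

Z ≈ 1.436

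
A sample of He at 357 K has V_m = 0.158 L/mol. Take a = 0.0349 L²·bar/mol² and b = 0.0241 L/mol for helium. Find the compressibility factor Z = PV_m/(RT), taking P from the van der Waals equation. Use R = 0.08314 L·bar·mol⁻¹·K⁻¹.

P = RT/(V_m − b) − a/V_m² = (0.08314)(357)/(0.158 − 0.0241) − 0.0349/(0.158)²
  = 29.681/0.13390 − 1.3980 = 221.67 − 1.3980 = 220.27 bar
Z = PV_m/(RT) = (220.27)(0.158)/((0.08314)(357)) = 34.803/29.681 = 1.173

Z ≈ 1.173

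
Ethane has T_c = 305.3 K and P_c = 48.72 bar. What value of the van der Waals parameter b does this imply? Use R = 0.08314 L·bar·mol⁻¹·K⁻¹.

From T_c = 8a/(27Rb) and P_c = a/(27b²): b = R T_c/(8 P_c).
b = (0.08314)(305.3)/(8×48.72) = 25.383/389.76 = 0.06512 L/mol

b ≈ 0.06512 L/mol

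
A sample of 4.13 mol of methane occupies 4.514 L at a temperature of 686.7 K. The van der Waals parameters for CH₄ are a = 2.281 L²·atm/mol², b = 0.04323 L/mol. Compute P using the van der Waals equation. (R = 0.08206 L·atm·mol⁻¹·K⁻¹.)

P ≈ 51.77 atm

P = nRT/(V − nb) − a n²/V²
nRT/(V − nb) = (4.13)(0.08206)(686.7)/(4.514 − 4.13×0.04323) = 232.73/4.3355 = 53.680 atm
a n²/V² = (2.281)(4.13)²/(4.514)² = 1.9094 atm
P = 53.680 − 1.9094 = 51.77 atm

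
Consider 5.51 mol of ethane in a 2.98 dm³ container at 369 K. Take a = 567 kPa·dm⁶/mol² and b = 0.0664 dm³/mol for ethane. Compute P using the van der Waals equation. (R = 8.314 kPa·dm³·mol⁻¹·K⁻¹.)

P ≈ 4528 kPa

P = nRT/(V − nb) − a n²/V²
nRT/(V − nb) = (5.51)(8.314)(369)/(2.98 − 5.51×0.0664) = 16904/2.6141 = 6466.5 kPa
a n²/V² = (567)(5.51)²/(2.98)² = 1938.4 kPa
P = 6466.5 − 1938.4 = 4528 kPa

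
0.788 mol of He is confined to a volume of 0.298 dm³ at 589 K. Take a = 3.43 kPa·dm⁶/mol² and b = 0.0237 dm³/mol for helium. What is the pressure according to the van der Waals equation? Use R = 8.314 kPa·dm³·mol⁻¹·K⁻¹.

P ≈ 13791 kPa

P = nRT/(V − nb) − a n²/V²
nRT/(V − nb) = (0.788)(8.314)(589)/(0.298 − 0.788×0.0237) = 3858.8/0.27932 = 13815 kPa
a n²/V² = (3.43)(0.788)²/(0.298)² = 23.984 kPa
P = 13815 − 23.984 = 13791 kPa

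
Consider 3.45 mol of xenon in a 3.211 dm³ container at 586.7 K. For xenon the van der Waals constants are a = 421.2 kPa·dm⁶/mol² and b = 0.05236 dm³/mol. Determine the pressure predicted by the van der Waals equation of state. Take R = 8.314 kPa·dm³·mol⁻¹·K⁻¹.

P ≈ 5067 kPa

P = nRT/(V − nb) − a n²/V²
nRT/(V − nb) = (3.45)(8.314)(586.7)/(3.211 − 3.45×0.05236) = 16828/3.0304 = 5553.1 kPa
a n²/V² = (421.2)(3.45)²/(3.211)² = 486.23 kPa
P = 5553.1 − 486.23 = 5067 kPa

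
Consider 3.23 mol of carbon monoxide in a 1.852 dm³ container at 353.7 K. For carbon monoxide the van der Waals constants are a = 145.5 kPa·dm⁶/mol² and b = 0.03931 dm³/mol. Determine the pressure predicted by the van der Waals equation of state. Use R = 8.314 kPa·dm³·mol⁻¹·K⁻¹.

P ≈ 5064 kPa

P = nRT/(V − nb) − a n²/V²
nRT/(V − nb) = (3.23)(8.314)(353.7)/(1.852 − 3.23×0.03931) = 9498.3/1.7250 = 5506.3 kPa
a n²/V² = (145.5)(3.23)²/(1.852)² = 442.57 kPa
P = 5506.3 − 442.57 = 5064 kPa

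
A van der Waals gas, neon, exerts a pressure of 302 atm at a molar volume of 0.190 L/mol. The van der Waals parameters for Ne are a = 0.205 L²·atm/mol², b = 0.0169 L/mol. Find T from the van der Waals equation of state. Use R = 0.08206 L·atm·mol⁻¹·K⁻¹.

T = (P + a/V_m²)(V_m − b)/R
P + a/V_m² = 302 + 0.205/(0.190)² = 307.68 atm
V_m − b = 0.190 − 0.0169 = 0.17310 L/mol
T = (307.68)(0.17310)/0.08206 = 649.0 K

T ≈ 649.0 K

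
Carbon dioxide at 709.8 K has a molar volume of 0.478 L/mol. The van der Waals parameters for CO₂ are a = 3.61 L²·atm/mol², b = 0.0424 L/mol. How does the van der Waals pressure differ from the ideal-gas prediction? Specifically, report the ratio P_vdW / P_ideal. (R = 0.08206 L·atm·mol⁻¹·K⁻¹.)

P_vdW / P_ideal ≈ 0.9677

Ideal: P_ideal = RT/V_m = (0.08206)(709.8)/0.478 = 121.854 atm
vdW: P = RT/(V_m − b) − a/V_m² = 58.2462/0.435600 − 3.61/0.228484 = 133.715 − 15.7998 = 117.915 atm
Ratio = 117.915/121.854 = 0.9677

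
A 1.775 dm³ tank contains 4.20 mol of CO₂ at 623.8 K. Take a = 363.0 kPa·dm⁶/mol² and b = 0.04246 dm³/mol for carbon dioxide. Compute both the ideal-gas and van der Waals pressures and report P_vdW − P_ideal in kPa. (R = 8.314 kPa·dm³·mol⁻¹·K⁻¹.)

ΔP ≈ -662 kPa

Ideal: P_ideal = nRT/V = (4.20)(8.314)(623.8)/1.775 = 12271.7 kPa
vdW: P = nRT/(V − nb) − a n²/V² = 21782.3/1.59667 − 6403.32/3.15063 = 13642.3 − 2032.39 = 11609.9 kPa
ΔP = 11609.9 − 12271.7 = -662 kPa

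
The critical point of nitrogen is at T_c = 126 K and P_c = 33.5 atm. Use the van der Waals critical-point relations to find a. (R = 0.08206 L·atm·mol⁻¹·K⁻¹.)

a ≈ 1.346 L²·atm/mol²

From T_c = 8a/(27Rb) and P_c = a/(27b²): a = 27 R² T_c²/(64 P_c).
a = 27×(0.08206)²×(126)²/(64×33.5) = 2886.5/2144.0 = 1.346 L²·atm/mol²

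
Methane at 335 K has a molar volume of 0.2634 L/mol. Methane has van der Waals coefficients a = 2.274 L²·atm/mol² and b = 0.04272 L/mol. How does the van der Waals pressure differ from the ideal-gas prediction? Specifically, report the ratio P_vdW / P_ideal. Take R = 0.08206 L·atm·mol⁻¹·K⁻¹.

Ideal: P_ideal = RT/V_m = (0.08206)(335)/0.2634 = 104.366 atm
vdW: P = RT/(V_m − b) − a/V_m² = 27.4901/0.220680 − 2.274/0.0693796 = 124.570 − 32.7762 = 91.794 atm
Ratio = 91.794/104.366 = 0.8795

P_vdW / P_ideal ≈ 0.8795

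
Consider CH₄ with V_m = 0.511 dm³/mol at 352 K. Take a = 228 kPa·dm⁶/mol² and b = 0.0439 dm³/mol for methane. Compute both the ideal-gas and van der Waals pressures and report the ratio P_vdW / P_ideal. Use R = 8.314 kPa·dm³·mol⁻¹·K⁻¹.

Ideal: P_ideal = RT/V_m = (8.314)(352)/0.511 = 5727.06 kPa
vdW: P = RT/(V_m − b) − a/V_m² = 2926.53/0.467100 − 228/0.261121 = 6265.32 − 873.158 = 5392.16 kPa
Ratio = 5392.16/5727.06 = 0.9415

P_vdW / P_ideal ≈ 0.9415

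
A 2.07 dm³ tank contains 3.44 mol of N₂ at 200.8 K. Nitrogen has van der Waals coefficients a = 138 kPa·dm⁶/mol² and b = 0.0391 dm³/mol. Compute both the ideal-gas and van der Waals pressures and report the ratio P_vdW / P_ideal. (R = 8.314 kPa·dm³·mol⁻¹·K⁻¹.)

Ideal: P_ideal = nRT/V = (3.44)(8.314)(200.8)/2.07 = 2774.35 kPa
vdW: P = nRT/(V − nb) − a n²/V² = 5742.91/1.93550 − 1633.04/4.28490 = 2967.15 − 381.115 = 2586.04 kPa
Ratio = 2586.04/2774.35 = 0.9321

P_vdW / P_ideal ≈ 0.9321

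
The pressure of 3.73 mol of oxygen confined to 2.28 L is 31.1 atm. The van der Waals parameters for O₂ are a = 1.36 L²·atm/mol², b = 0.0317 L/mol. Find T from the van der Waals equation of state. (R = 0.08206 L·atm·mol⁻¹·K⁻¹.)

T ≈ 245.4 K

T = (P + a n²/V²)(V − nb)/(nR)
P + a n²/V² = 31.1 + (1.36)(3.73)²/(2.28)² = 34.740 atm
V − nb = 2.28 − (3.73)(0.0317) = 2.1618 L
T = (34.740)(2.1618)/((3.73)(0.08206)) = 245.4 K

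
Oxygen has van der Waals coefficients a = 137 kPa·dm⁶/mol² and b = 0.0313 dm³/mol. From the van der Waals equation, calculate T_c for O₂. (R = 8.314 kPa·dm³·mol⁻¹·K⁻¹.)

For a van der Waals gas, T_c = 8a/(27Rb).
T_c = 8×137/(27×8.314×0.0313) = 1096.0/7.0262 = 156.0 K

T_c ≈ 156.0 K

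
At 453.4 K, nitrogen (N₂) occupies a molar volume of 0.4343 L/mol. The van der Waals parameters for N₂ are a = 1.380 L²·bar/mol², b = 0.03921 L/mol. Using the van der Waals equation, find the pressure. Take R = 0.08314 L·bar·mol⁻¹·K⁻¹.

P = RT/(V_m − b) − a/V_m²
RT/(V_m − b) = (0.08314)(453.4)/(0.4343 − 0.03921) = 37.696/0.39509 = 95.411 bar
a/V_m² = 1.380/(0.4343)² = 7.3164 bar
P = 95.411 − 7.3164 = 88.09 bar

P ≈ 88.09 bar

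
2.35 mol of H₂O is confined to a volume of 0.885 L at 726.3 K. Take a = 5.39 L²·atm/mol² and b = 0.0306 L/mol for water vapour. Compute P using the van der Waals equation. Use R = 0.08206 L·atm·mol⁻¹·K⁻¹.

P ≈ 134.3 atm

P = nRT/(V − nb) − a n²/V²
nRT/(V − nb) = (2.35)(0.08206)(726.3)/(0.885 − 2.35×0.0306) = 140.06/0.81309 = 172.26 atm
a n²/V² = (5.39)(2.35)²/(0.885)² = 38.005 atm
P = 172.26 − 38.005 = 134.3 atm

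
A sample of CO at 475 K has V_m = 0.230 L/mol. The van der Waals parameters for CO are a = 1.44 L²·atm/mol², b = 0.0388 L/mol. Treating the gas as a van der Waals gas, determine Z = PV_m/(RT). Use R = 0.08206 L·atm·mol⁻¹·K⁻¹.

P = RT/(V_m − b) − a/V_m² = (0.08206)(475)/(0.230 − 0.0388) − 1.44/(0.230)²
  = 38.979/0.19120 − 27.221 = 203.87 − 27.221 = 176.65 atm
Z = PV_m/(RT) = (176.65)(0.230)/((0.08206)(475)) = 40.630/38.979 = 1.042

Z ≈ 1.042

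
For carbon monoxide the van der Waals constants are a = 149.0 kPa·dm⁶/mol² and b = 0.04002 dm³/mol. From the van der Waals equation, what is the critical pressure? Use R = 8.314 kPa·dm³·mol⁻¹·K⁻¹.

P_c ≈ 3446 kPa

For a van der Waals gas, P_c = a/(27b²).
P_c = 149.0/(27×(0.04002)²) = 149.0/0.043243 = 3446 kPa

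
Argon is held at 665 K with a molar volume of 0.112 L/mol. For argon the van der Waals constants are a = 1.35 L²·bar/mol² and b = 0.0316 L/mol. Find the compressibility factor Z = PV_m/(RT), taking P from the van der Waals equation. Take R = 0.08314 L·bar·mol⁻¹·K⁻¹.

Z ≈ 1.175

P = RT/(V_m − b) − a/V_m² = (0.08314)(665)/(0.112 − 0.0316) − 1.35/(0.112)²
  = 55.288/0.080400 − 107.62 = 687.66 − 107.62 = 580.04 bar
Z = PV_m/(RT) = (580.04)(0.112)/((0.08314)(665)) = 64.964/55.288 = 1.175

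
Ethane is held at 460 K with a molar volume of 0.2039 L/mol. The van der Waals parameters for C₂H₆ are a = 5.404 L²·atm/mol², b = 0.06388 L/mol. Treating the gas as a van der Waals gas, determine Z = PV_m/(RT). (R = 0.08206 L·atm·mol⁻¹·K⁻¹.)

P = RT/(V_m − b) − a/V_m² = (0.08206)(460)/(0.2039 − 0.06388) − 5.404/(0.2039)²
  = 37.748/0.14002 − 129.98 = 269.59 − 129.98 = 139.61 atm
Z = PV_m/(RT) = (139.61)(0.2039)/((0.08206)(460)) = 28.466/37.748 = 0.7541

Z ≈ 0.7541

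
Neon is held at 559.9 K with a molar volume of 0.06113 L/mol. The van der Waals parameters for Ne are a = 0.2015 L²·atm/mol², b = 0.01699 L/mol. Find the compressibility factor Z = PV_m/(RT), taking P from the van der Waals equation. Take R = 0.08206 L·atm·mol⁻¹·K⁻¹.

P = RT/(V_m − b) − a/V_m² = (0.08206)(559.9)/(0.06113 − 0.01699) − 0.2015/(0.06113)²
  = 45.945/0.044140 − 53.922 = 1040.9 − 53.922 = 987.0 atm
Z = PV_m/(RT) = (987.0)(0.06113)/((0.08206)(559.9)) = 60.335/45.945 = 1.313

Z ≈ 1.313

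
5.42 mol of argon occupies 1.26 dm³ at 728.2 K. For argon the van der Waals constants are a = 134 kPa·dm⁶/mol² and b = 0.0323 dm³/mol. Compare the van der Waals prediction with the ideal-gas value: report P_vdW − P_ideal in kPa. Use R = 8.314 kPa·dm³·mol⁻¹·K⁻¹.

ΔP ≈ 1723 kPa

Ideal: P_ideal = nRT/V = (5.42)(8.314)(728.2)/1.26 = 26042.9 kPa
vdW: P = nRT/(V − nb) − a n²/V² = 32814.1/1.08493 − 3936.44/1.58760 = 30245.4 − 2479.49 = 27765.9 kPa
ΔP = 27765.9 − 26042.9 = 1723 kPa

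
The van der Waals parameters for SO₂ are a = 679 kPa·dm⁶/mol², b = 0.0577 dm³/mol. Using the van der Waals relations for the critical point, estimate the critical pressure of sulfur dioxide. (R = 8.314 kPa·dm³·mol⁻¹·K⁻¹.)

P_c ≈ 7554 kPa

For a van der Waals gas, P_c = a/(27b²).
P_c = 679/(27×(0.0577)²) = 679/0.089891 = 7554 kPa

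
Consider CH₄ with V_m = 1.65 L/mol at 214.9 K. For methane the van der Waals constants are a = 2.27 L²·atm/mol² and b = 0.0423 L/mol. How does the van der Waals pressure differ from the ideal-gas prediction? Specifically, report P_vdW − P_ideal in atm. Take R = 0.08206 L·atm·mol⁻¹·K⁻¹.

ΔP ≈ -0.553 atm

Ideal: P_ideal = RT/V_m = (0.08206)(214.9)/1.65 = 10.6877 atm
vdW: P = RT/(V_m − b) − a/V_m² = 17.6347/1.60770 − 2.27/2.72250 = 10.9689 − 0.833792 = 10.1351 atm
ΔP = 10.1351 − 10.6877 = -0.553 atm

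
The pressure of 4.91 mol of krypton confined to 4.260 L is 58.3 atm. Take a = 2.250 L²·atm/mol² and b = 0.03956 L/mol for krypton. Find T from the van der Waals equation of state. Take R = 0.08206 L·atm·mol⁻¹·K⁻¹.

T ≈ 618.5 K

T = (P + a n²/V²)(V − nb)/(nR)
P + a n²/V² = 58.3 + (2.250)(4.91)²/(4.260)² = 61.289 atm
V − nb = 4.260 − (4.91)(0.03956) = 4.0658 L
T = (61.289)(4.0658)/((4.91)(0.08206)) = 618.5 K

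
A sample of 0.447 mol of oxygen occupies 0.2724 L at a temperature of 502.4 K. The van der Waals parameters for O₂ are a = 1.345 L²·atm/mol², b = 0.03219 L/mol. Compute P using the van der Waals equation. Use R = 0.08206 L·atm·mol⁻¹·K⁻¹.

P ≈ 67.80 atm

P = nRT/(V − nb) − a n²/V²
nRT/(V − nb) = (0.447)(0.08206)(502.4)/(0.2724 − 0.447×0.03219) = 18.428/0.25801 = 71.424 atm
a n²/V² = (1.345)(0.447)²/(0.2724)² = 3.6218 atm
P = 71.424 − 3.6218 = 67.80 atm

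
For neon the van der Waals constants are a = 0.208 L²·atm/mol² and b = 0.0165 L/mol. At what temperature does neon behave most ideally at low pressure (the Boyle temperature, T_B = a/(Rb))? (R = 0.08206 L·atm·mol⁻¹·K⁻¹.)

T_B ≈ 153.6 K

For a van der Waals gas the second virial coefficient B₂ = b − a/(RT) vanishes at T_B = a/(Rb).
T_B = 0.208/(0.08206×0.0165) = 0.208/0.0013540 = 153.6 K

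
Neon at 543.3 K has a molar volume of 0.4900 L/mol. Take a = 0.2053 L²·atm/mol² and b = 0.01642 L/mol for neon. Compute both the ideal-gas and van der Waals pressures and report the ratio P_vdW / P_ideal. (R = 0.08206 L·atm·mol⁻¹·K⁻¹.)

Ideal: P_ideal = RT/V_m = (0.08206)(543.3)/0.4900 = 90.9861 atm
vdW: P = RT/(V_m − b) − a/V_m² = 44.5832/0.473580 − 0.2053/0.240100 = 94.1408 − 0.855060 = 93.2857 atm
Ratio = 93.2857/90.9861 = 1.025

P_vdW / P_ideal ≈ 1.025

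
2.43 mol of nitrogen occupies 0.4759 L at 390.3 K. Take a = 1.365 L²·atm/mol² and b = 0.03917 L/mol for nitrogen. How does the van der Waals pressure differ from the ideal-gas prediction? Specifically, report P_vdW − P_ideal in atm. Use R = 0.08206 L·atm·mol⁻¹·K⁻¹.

ΔP ≈ 5.30 atm

Ideal: P_ideal = nRT/V = (2.43)(0.08206)(390.3)/0.4759 = 163.539 atm
vdW: P = nRT/(V − nb) − a n²/V² = 77.8281/0.380717 − 8.06019/0.226481 = 204.425 − 35.5888 = 168.836 atm
ΔP = 168.836 − 163.539 = 5.30 atm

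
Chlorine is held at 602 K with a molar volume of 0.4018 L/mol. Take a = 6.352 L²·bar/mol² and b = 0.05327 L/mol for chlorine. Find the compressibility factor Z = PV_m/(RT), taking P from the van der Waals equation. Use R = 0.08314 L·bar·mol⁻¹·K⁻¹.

Z ≈ 0.8370

P = RT/(V_m − b) − a/V_m² = (0.08314)(602)/(0.4018 − 0.05327) − 6.352/(0.4018)²
  = 50.050/0.34853 − 39.345 = 143.60 − 39.345 = 104.26 bar
Z = PV_m/(RT) = (104.26)(0.4018)/((0.08314)(602)) = 41.892/50.050 = 0.8370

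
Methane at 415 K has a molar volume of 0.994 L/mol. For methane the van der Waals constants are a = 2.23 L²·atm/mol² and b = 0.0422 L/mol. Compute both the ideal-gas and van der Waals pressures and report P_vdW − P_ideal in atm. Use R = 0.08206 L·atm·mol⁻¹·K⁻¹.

ΔP ≈ -0.738 atm

Ideal: P_ideal = RT/V_m = (0.08206)(415)/0.994 = 34.2605 atm
vdW: P = RT/(V_m − b) − a/V_m² = 34.0549/0.951800 − 2.23/0.988036 = 35.7795 − 2.25700 = 33.5225 atm
ΔP = 33.5225 − 34.2605 = -0.738 atm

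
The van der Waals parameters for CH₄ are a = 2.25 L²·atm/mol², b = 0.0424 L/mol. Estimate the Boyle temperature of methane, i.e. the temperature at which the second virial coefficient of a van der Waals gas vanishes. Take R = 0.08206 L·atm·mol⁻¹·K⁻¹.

For a van der Waals gas the second virial coefficient B₂ = b − a/(RT) vanishes at T_B = a/(Rb).
T_B = 2.25/(0.08206×0.0424) = 2.25/0.0034793 = 646.7 K

T_B ≈ 646.7 K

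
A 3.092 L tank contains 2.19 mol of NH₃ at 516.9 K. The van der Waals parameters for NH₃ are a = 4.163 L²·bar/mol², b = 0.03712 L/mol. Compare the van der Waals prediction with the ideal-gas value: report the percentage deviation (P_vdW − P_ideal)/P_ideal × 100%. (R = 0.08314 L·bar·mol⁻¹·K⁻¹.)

-4.16 %

Ideal: P_ideal = nRT/V = (2.19)(0.08314)(516.9)/3.092 = 30.4384 bar
vdW: P = nRT/(V − nb) − a n²/V² = 94.1154/3.01071 − 19.9662/9.56046 = 31.2602 − 2.08841 = 29.1718 bar
% deviation = (29.1718 − 30.4384)/30.4384 × 100% = -4.16%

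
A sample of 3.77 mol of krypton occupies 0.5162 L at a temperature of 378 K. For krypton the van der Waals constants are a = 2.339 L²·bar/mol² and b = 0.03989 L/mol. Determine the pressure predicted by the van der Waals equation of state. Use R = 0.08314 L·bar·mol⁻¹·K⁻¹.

P = nRT/(V − nb) − a n²/V²
nRT/(V − nb) = (3.77)(0.08314)(378)/(0.5162 − 3.77×0.03989) = 118.48/0.36581 = 323.88 bar
a n²/V² = (2.339)(3.77)²/(0.5162)² = 124.76 bar
P = 323.88 − 124.76 = 199.1 bar

P ≈ 199.1 bar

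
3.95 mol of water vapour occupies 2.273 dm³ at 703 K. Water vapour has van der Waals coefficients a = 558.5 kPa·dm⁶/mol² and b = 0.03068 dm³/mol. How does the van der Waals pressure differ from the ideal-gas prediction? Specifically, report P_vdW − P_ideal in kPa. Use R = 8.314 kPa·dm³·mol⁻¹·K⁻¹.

ΔP ≈ -1115 kPa

Ideal: P_ideal = nRT/V = (3.95)(8.314)(703)/2.273 = 10156.9 kPa
vdW: P = nRT/(V − nb) − a n²/V² = 23086.7/2.15181 − 8714.00/5.16653 = 10729.0 − 1686.63 = 9042.4 kPa
ΔP = 9042.4 − 10156.9 = -1115 kPa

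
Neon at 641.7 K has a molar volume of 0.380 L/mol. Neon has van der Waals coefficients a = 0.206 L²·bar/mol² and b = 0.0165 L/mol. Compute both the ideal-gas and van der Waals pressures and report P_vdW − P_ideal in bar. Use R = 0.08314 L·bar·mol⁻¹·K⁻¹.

ΔP ≈ 4.95 bar

Ideal: P_ideal = RT/V_m = (0.08314)(641.7)/0.380 = 140.397 bar
vdW: P = RT/(V_m − b) − a/V_m² = 53.3509/0.363500 − 0.206/0.144400 = 146.770 − 1.42659 = 145.343 bar
ΔP = 145.343 − 140.397 = 4.95 bar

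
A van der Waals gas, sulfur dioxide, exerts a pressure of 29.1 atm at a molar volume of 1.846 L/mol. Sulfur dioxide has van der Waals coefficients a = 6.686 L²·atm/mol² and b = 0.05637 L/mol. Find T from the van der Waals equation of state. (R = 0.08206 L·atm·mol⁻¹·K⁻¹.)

T = (P + a/V_m²)(V_m − b)/R
P + a/V_m² = 29.1 + 6.686/(1.846)² = 31.062 atm
V_m − b = 1.846 − 0.05637 = 1.7896 L/mol
T = (31.062)(1.7896)/0.08206 = 677.4 K

T ≈ 677.4 K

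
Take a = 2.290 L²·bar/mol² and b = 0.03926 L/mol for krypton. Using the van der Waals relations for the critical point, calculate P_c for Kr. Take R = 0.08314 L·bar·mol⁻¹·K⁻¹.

P_c ≈ 55.03 bar

For a van der Waals gas, P_c = a/(27b²).
P_c = 2.290/(27×(0.03926)²) = 2.290/0.041616 = 55.03 bar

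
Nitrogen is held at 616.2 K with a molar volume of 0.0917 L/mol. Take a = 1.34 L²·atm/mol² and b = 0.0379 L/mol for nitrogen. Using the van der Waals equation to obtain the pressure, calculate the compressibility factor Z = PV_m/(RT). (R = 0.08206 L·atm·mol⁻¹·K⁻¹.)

Z ≈ 1.415

P = RT/(V_m − b) − a/V_m² = (0.08206)(616.2)/(0.0917 − 0.0379) − 1.34/(0.0917)²
  = 50.565/0.053800 − 159.36 = 939.87 − 159.36 = 780.51 atm
Z = PV_m/(RT) = (780.51)(0.0917)/((0.08206)(616.2)) = 71.573/50.565 = 1.415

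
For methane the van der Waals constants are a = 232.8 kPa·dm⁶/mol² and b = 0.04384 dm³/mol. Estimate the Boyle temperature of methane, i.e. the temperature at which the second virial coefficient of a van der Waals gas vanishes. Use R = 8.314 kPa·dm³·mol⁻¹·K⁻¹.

T_B ≈ 638.7 K

For a van der Waals gas the second virial coefficient B₂ = b − a/(RT) vanishes at T_B = a/(Rb).
T_B = 232.8/(8.314×0.04384) = 232.8/0.36449 = 638.7 K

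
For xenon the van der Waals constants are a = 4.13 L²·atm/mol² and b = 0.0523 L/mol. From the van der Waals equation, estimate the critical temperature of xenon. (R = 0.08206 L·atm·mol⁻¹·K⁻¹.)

T_c ≈ 285.1 K

For a van der Waals gas, T_c = 8a/(27Rb).
T_c = 8×4.13/(27×0.08206×0.0523) = 33.040/0.11588 = 285.1 K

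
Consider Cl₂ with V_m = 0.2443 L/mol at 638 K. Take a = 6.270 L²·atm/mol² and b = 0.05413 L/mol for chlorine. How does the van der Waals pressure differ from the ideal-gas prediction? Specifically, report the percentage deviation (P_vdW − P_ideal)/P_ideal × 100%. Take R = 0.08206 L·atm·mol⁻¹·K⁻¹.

-20.56 %

Ideal: P_ideal = RT/V_m = (0.08206)(638)/0.2443 = 214.303 atm
vdW: P = RT/(V_m − b) − a/V_m² = 52.3543/0.190170 − 6.270/0.0596825 = 275.303 − 105.056 = 170.247 atm
% deviation = (170.247 − 214.303)/214.303 × 100% = -20.56%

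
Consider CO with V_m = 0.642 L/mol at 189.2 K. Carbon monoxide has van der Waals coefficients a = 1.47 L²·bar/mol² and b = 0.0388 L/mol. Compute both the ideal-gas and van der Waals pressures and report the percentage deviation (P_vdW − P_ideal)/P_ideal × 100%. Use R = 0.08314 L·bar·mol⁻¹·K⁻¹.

Ideal: P_ideal = RT/V_m = (0.08314)(189.2)/0.642 = 24.5017 bar
vdW: P = RT/(V_m − b) − a/V_m² = 15.7301/0.603200 − 1.47/0.412164 = 26.0778 − 3.56654 = 22.5113 bar
% deviation = (22.5113 − 24.5017)/24.5017 × 100% = -8.12%

-8.12 %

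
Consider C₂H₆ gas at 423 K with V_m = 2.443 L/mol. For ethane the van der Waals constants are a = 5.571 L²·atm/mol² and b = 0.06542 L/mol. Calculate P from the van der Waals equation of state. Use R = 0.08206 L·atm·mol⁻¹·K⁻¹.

P ≈ 13.67 atm

P = RT/(V_m − b) − a/V_m²
RT/(V_m − b) = (0.08206)(423)/(2.443 − 0.06542) = 34.711/2.3776 = 14.599 atm
a/V_m² = 5.571/(2.443)² = 0.93344 atm
P = 14.599 − 0.93344 = 13.67 atm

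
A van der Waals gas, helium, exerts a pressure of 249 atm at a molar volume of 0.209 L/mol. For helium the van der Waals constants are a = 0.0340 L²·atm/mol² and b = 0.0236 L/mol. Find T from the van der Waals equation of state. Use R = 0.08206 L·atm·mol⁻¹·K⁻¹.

T = (P + a/V_m²)(V_m − b)/R
P + a/V_m² = 249 + 0.0340/(0.209)² = 249.78 atm
V_m − b = 0.209 − 0.0236 = 0.18540 L/mol
T = (249.78)(0.18540)/0.08206 = 564.3 K

T ≈ 564.3 K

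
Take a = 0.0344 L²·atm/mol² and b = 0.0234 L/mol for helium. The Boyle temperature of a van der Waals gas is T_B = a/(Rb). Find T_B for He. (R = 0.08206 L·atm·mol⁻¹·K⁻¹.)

For a van der Waals gas the second virial coefficient B₂ = b − a/(RT) vanishes at T_B = a/(Rb).
T_B = 0.0344/(0.08206×0.0234) = 0.0344/0.0019202 = 17.91 K

T_B ≈ 17.91 K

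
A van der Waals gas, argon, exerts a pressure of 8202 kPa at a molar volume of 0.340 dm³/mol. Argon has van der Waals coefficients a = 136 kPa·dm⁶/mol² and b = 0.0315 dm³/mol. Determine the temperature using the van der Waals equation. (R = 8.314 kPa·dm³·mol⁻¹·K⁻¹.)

T = (P + a/V_m²)(V_m − b)/R
P + a/V_m² = 8202 + 136/(0.340)² = 9378.5 kPa
V_m − b = 0.340 − 0.0315 = 0.30850 dm³/mol
T = (9378.5)(0.30850)/8.314 = 348.0 K

T ≈ 348.0 K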